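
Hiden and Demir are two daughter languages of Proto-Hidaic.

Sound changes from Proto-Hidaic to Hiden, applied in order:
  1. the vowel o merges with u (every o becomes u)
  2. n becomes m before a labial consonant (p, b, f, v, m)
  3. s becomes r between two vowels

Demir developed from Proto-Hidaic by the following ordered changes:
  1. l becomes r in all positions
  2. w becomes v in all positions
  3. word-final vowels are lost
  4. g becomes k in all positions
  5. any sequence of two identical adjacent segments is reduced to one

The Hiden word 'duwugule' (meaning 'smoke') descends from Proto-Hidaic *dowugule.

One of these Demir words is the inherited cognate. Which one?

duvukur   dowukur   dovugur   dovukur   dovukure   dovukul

Demir: start from *dowugule.
  rule 1 (unconditioned shift): dowugule → dowugure
  rule 2 (unconditioned shift): dowugure → dovugure
  rule 3 (apocope): dovugure → dovugur
  rule 4 (unconditioned shift): dovugur → dovukur
  rule 5: no change — dovukur
  ⇒ Demir dovukur
Only 'dovukur' matches the regular Demir development of *dowugule.

dovukur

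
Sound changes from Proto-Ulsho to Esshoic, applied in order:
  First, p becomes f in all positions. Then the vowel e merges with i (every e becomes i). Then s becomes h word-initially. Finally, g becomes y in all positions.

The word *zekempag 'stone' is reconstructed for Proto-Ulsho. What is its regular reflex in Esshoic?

Esshoic: start from *zekempag.
  rule 1 (unconditioned shift): zekempag → zekemfag
  rule 2 (vowel merger): zekemfag → zikimfag
  rule 3: no change — zikimfag
  rule 4 (unconditioned shift): zikimfag → zikimfay
  ⇒ Esshoic zikimfay

zikimfay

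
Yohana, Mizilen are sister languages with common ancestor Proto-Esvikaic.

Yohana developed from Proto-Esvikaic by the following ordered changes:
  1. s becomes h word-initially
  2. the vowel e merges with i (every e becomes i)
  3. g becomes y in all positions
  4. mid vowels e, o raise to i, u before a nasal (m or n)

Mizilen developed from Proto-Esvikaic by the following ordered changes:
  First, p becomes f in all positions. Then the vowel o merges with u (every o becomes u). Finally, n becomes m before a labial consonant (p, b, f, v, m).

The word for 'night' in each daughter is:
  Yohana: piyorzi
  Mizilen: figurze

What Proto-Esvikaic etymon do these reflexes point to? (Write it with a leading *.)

*pigorze

Position 1: Yohana has p, Mizilen has f. Yohana preserves p here (none of its changes turn any other segment into p), so the proto-segment is *p.
Position 7: Yohana has i, Mizilen has e. Mizilen preserves e here (none of its changes turn any other segment into e), so the proto-segment is *e.
Position 3: Yohana has y, Mizilen has g. Mizilen preserves g here (none of its changes turn any other segment into g), so the proto-segment is *g.
Verify the candidate proto-form against each daughter:
Yohana: *pigorze > pigorzi > piyorzi  (by vowel merger, unconditioned shift)
Mizilen: *pigorze > figorze > figurze  (by unconditioned shift, vowel merger)
Only *pigorze yields all of Yohana piyorzi, Mizilen figurze.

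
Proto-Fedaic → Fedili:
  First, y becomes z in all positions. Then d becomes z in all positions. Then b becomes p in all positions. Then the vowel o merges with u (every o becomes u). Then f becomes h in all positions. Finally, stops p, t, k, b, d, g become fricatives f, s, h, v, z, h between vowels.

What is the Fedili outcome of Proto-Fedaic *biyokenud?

Fedili: start from *biyokenud.
  rule 1 (unconditioned shift): biyokenud → bizokenud
  rule 2 (unconditioned shift): bizokenud → bizokenuz
  rule 3 (unconditioned shift): bizokenuz → pizokenuz
  rule 4 (vowel merger): pizokenuz → pizukenuz
  rule 5: no change — pizukenuz
  rule 6 (intervocalic lenition): pizukenuz → pizuhenuz
  ⇒ Fedili pizuhenuz

pizuhenuz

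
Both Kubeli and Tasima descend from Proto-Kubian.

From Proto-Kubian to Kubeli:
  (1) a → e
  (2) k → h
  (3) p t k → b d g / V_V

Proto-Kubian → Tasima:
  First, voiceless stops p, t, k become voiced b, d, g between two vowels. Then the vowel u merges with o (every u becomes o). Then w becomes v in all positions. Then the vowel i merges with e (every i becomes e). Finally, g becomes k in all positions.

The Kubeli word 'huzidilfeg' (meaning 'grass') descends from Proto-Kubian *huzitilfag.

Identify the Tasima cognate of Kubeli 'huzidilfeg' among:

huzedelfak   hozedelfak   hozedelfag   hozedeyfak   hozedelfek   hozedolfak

hozedelfak

Tasima: *huzitilfag > huzidilfag > hozidilfag > hozedelfag > hozedelfak  (by intervocalic voicing, vowel merger, vowel merger, unconditioned shift)
Only 'hozedelfak' matches the regular Tasima development of *huzitilfag.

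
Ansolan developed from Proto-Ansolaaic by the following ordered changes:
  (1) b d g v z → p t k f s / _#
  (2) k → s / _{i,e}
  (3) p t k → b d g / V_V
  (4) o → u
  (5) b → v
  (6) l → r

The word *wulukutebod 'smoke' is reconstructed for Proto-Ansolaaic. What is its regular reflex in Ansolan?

Ansolan: start from *wulukutebod.
  rule 1 (final devoicing): wulukutebod → wulukutebot
  rule 2: no change — wulukutebot
  rule 3 (intervocalic voicing): wulukutebot → wulugudebot
  rule 4 (vowel merger): wulugudebot → wulugudebut
  rule 5 (unconditioned shift): wulugudebut → wulugudevut
  rule 6 (unconditioned shift): wulugudevut → wurugudevut
  ⇒ Ansolan wurugudevut

wurugudevut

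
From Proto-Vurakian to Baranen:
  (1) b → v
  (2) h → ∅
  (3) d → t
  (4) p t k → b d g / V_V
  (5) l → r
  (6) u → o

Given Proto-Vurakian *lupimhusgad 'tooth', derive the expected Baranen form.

Baranen: *lupimhusgad > lupimusgad > lupimusgat > lubimusgat > rubimusgat > robimosgat  (by h-loss, unconditioned shift, intervocalic voicing, unconditioned shift, vowel merger)

robimosgat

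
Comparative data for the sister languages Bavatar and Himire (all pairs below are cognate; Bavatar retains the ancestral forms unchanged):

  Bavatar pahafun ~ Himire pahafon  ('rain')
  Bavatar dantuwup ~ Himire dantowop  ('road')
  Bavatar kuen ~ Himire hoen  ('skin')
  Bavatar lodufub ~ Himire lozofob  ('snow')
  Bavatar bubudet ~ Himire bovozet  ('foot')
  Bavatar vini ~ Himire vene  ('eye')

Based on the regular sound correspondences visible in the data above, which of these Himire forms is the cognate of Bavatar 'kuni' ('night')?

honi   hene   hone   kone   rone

kuen ~ hoen — Bavatar k corresponds to Himire h word-initially before a back vowel.
pahafun ~ pahafon — Bavatar u corresponds to Himire o after a consonant, before a nasal.
vini ~ vene — Bavatar i corresponds to Himire e word-finally.
Applying these to Bavatar 'kuni':
  kuni → huni   (k→h word-initially before a back vowel)
  huni → honi   (u→o after a consonant, before a nasal)
  honi → hone   (i→e word-finally)
So the Himire cognate is 'hone'.

hone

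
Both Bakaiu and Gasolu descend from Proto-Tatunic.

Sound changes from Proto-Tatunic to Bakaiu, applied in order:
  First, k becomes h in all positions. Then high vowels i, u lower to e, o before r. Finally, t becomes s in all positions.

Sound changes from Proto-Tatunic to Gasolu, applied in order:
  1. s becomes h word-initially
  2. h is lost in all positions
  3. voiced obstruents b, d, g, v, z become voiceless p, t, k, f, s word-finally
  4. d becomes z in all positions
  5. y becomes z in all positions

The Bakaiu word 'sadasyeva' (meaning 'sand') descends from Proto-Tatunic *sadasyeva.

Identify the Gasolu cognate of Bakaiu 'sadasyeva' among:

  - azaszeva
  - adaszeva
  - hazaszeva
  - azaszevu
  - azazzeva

azaszeva

Gasolu: start from *sadasyeva.
  rule 1 (debuccalisation): sadasyeva → hadasyeva
  rule 2 (h-loss): hadasyeva → adasyeva
  rule 3: no change — adasyeva
  rule 4 (unconditioned shift): adasyeva → azasyeva
  rule 5 (unconditioned shift): azasyeva → azaszeva
  ⇒ Gasolu azaszeva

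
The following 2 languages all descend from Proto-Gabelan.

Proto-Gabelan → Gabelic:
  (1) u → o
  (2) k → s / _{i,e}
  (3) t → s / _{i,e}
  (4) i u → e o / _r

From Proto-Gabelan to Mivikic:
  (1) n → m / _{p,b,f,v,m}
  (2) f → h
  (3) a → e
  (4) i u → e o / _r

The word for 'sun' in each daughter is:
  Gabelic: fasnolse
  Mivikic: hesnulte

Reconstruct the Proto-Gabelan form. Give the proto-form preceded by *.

Position 7: Gabelic has s, Mivikic has t. Mivikic preserves t here (none of its changes turn any other segment into t), so the proto-segment is *t.
Position 1: Gabelic has f, Mivikic has h. Gabelic preserves f here (none of its changes turn any other segment into f), so the proto-segment is *f.
Position 2: Gabelic has a, Mivikic has e. Gabelic preserves a here (none of its changes turn any other segment into a), so the proto-segment is *a.
Continuing position by position gives *fasnulte; check it forward:
Gabelic: *fasnulte > fasnolte > fasnolse  (by vowel merger, palatalisation)
Mivikic: *fasnulte > hasnulte > hesnulte  (by unconditioned shift, vowel merger)
No other proto-form is consistent with every reflex, so the reconstruction is *fasnulte.

*fasnulte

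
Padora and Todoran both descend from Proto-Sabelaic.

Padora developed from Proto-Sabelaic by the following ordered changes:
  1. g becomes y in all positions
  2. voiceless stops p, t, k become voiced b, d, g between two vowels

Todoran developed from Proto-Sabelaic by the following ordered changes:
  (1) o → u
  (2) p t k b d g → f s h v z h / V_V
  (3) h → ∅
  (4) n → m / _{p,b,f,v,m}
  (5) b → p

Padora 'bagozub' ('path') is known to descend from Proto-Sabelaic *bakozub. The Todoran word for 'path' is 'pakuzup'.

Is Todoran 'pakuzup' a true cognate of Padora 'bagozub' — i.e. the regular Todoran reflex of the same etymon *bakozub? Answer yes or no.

Derive the expected Todoran reflex of *bakozub:
Todoran: start from *bakozub.
  rule 1 (vowel merger): bakozub → bakuzub
  rule 2 (intervocalic lenition): bakuzub → bahuzub
  rule 3 (h-loss): bahuzub → bauzub
  rule 4: no change — bauzub
  rule 5 (unconditioned shift): bauzub → pauzup
  ⇒ Todoran pauzup
The regular Todoran reflex would be 'pauzup', but the attested form is 'pakuzup'. The correspondence is irregular, so they are not cognates (the Todoran form has a different source).

no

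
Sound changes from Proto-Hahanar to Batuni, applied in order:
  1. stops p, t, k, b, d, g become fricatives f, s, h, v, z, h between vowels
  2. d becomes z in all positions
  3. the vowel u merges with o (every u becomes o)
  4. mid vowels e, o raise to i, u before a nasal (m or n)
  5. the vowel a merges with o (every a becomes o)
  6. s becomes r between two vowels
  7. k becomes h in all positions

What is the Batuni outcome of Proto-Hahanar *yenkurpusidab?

yinhorporizob

Batuni: *yenkurpusidab > yenkurpusizab > yenkorposizab > yinkorposizab > yinkorposizob > yinkorporizob > yinhorporizob  (by intervocalic lenition, vowel merger, pre-nasal raising, vowel merger, rhotacism, unconditioned shift)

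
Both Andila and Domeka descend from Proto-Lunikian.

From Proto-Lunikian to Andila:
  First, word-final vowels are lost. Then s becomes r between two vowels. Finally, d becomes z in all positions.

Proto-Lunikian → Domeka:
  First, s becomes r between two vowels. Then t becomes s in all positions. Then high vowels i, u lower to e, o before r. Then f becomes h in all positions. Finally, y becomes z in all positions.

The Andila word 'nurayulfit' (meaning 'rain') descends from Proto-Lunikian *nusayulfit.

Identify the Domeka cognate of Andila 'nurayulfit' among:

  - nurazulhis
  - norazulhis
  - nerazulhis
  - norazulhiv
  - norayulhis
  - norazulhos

Domeka: start from *nusayulfit.
  rule 1 (rhotacism): nusayulfit → nurayulfit
  rule 2 (unconditioned shift): nurayulfit → nurayulfis
  rule 3 (pre-rhotic lowering): nurayulfis → norayulfis
  rule 4 (unconditioned shift): norayulfis → norayulhis
  rule 5 (unconditioned shift): norayulhis → norazulhis
  ⇒ Domeka norazulhis

norazulhis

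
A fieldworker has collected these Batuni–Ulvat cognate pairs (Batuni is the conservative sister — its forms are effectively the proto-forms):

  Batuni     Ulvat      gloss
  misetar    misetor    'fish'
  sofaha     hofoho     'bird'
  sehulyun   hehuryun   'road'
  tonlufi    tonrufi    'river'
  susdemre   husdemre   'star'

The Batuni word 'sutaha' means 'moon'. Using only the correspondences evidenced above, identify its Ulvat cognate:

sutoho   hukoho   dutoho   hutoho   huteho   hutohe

hutoho

susdemre ~ husdemre — Batuni s corresponds to Ulvat h word-initially before a back vowel.
sofaha ~ hofoho — Batuni a corresponds to Ulvat o after a consonant, before a consonant other than r, m, n, p, b, f, v.
sofaha ~ hofoho — Batuni a corresponds to Ulvat o word-finally.
Applying these to Batuni 'sutaha':
  sutaha → hutaha   (s→h word-initially before a back vowel)
  hutaha → hutoha   (a→o after a consonant, before a consonant other than r, m, n, p, b, f, v)
  hutoha → hutoho   (a→o word-finally)
So the Ulvat cognate is 'hutoho'.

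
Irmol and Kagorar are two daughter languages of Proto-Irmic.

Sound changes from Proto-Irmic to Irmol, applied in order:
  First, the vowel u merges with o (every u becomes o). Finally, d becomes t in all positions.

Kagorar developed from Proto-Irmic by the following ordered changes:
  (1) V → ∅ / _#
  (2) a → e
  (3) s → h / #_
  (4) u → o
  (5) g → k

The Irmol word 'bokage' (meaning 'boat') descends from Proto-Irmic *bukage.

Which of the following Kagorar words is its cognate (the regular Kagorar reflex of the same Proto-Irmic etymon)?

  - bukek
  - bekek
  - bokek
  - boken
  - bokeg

Kagorar: *bukage
  bukage → bukag   [apocope]
  bukag → bukeg   [vowel merger]
  bukeg (rule 3 does not apply)
  bukeg → bokeg   [vowel merger]
  bokeg → bokek   [unconditioned shift]
  giving Kagorar bokek.
The other candidates each miss or misapply at least one Kagorar change.

bokek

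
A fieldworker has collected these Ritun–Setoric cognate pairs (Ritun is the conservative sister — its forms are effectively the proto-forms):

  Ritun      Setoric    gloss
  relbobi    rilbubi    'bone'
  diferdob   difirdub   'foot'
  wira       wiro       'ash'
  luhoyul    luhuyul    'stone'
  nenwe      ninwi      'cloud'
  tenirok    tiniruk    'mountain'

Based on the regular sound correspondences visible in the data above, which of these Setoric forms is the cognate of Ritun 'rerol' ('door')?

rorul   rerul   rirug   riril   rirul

diferdob ~ difirdub — Ritun e corresponds to Setoric i after a consonant, before r.
luhoyul ~ luhuyul, tenirok ~ tiniruk — Ritun o corresponds to Setoric u after a consonant, before a consonant other than r, m, n, p, b, f, v.
Applying these to Ritun 'rerol':
  rerol → rirol   (e→i after a consonant, before r)
  rirol → rirul   (o→u after a consonant, before a consonant other than r, m, n, p, b, f, v)
So the Setoric cognate is 'rirul'.

rirul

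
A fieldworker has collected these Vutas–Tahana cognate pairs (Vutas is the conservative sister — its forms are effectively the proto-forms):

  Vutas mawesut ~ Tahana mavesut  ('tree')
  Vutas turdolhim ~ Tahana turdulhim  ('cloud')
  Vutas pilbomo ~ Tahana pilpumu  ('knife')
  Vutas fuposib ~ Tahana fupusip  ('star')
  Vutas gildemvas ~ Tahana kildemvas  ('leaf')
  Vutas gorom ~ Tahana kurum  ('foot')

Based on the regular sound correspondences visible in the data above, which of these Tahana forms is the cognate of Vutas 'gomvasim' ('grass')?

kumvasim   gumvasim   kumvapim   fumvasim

gorom ~ kurum — Vutas g corresponds to Tahana k word-initially before a back vowel.
pilbomo ~ pilpumu, gorom ~ kurum — Vutas o corresponds to Tahana u after a consonant, before a nasal.
Applying these to Vutas 'gomvasim':
  gomvasim → komvasim   (g→k word-initially before a back vowel)
  komvasim → kumvasim   (o→u after a consonant, before a nasal)
So the Tahana cognate is 'kumvasim'.

kumvasim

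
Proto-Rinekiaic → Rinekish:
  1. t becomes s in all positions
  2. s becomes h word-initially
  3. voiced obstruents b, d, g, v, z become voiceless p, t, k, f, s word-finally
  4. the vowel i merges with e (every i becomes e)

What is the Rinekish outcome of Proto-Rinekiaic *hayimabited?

hayemabeset

Rinekish: start from *hayimabited.
  rule 1 (unconditioned shift): hayimabited → hayimabised
  rule 2: no change — hayimabised
  rule 3 (final devoicing): hayimabised → hayimabiset
  rule 4 (vowel merger): hayimabiset → hayemabeset
  ⇒ Rinekish hayemabeset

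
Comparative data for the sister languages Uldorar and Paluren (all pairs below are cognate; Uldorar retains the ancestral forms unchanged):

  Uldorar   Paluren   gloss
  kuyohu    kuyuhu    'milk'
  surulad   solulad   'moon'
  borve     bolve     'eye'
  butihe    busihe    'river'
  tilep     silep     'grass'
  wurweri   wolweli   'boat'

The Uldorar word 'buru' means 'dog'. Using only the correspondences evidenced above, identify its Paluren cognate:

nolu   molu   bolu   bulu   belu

surulad ~ solulad, wurweri ~ wolweli — Uldorar u corresponds to Paluren o after a consonant, before r.
surulad ~ solulad — Uldorar r corresponds to Paluren l between vowels (before a back vowel).
Applying these to Uldorar 'buru':
  buru → boru   (u→o after a consonant, before r)
  boru → bolu   (r→l between vowels (before a back vowel))
So the Paluren cognate is 'bolu'.

bolu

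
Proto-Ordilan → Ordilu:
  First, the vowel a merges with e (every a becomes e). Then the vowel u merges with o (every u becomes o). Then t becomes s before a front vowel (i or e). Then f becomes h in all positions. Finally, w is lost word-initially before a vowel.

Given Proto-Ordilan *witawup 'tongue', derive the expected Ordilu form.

Ordilu: *witawup > witewup > witewop > wisewop > isewop  (by vowel merger, vowel merger, palatalisation, glide loss)

isewop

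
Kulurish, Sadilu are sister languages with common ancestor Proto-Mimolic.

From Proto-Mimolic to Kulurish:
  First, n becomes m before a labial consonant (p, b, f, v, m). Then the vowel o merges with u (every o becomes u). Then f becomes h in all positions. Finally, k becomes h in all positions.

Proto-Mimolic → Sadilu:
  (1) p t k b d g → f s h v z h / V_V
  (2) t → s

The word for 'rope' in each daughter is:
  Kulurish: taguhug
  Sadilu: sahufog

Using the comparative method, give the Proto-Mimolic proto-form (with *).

*tagufog

Position 1: Kulurish has t, Sadilu has s. Kulurish preserves t here (none of its changes turn any other segment into t), so the proto-segment is *t.
Position 3: Kulurish has g, Sadilu has h. Kulurish preserves g here (none of its changes turn any other segment into g), so the proto-segment is *g.
Position 6: Kulurish has u, Sadilu has o. Sadilu preserves o here (none of its changes turn any other segment into o), so the proto-segment is *o.
Continuing position by position gives *tagufog; check it forward:
Kulurish: *tagufog > tagufug > taguhug  (by vowel merger, unconditioned shift)
Sadilu: *tagufog > tahufog > sahufog  (by intervocalic lenition, unconditioned shift)
No other proto-form is consistent with every reflex, so the reconstruction is *tagufog.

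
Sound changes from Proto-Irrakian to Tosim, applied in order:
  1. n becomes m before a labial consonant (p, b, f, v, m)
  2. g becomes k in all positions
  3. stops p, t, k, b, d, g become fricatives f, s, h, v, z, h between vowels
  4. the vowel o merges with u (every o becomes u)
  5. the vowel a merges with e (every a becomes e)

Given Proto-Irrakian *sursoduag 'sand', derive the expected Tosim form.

Tosim: *sursoduag
  sursoduag (rule 1 does not apply)
  sursoduag → sursoduak   [unconditioned shift]
  sursoduak → sursozuak   [intervocalic lenition]
  sursozuak → sursuzuak   [vowel merger]
  sursuzuak → sursuzuek   [vowel merger]
  giving Tosim sursuzuek.

sursuzuek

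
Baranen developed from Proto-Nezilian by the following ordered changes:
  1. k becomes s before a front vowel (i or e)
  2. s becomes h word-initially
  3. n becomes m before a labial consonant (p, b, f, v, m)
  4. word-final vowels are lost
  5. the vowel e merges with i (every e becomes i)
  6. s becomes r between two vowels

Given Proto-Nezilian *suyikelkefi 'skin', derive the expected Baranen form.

Baranen: *suyikelkefi > suyiselsefi > huyiselsefi > huyiselsef > huyisilsif > huyirilsif  (by palatalisation, debuccalisation, apocope, vowel merger, rhotacism)

huyirilsif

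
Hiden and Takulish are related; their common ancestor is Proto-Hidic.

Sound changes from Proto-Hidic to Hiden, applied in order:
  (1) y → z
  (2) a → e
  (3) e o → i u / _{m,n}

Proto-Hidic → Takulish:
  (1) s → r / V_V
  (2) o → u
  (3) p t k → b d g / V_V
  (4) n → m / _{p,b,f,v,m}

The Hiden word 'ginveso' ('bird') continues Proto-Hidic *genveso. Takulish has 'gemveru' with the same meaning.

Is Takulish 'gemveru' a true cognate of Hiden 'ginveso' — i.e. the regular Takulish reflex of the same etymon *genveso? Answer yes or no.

Derive the expected Takulish reflex of *genveso:
Takulish: start from *genveso.
  rule 1 (rhotacism): genveso → genvero
  rule 2 (vowel merger): genvero → genveru
  rule 3: no change — genveru
  rule 4 (nasal place assimilation): genveru → gemveru
  ⇒ Takulish gemveru
Takulish 'gemveru' matches the regular reflex exactly, so the pair is cognate.

yes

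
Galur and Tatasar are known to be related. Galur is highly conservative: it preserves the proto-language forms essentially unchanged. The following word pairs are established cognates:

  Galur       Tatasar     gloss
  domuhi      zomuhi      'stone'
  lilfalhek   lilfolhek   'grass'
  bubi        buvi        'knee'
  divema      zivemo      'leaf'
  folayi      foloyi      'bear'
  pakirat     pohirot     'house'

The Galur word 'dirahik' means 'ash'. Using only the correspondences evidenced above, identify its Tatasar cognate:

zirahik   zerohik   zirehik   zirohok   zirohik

divema ~ zivemo — Galur d corresponds to Tatasar z word-initially before a front vowel.
lilfalhek ~ lilfolhek, folayi ~ foloyi — Galur a corresponds to Tatasar o after a consonant, before a consonant other than r, m, n, p, b, f, v.
Applying these to Galur 'dirahik':
  dirahik → zirahik   (d→z word-initially before a front vowel)
  zirahik → zirohik   (a→o after a consonant, before a consonant other than r, m, n, p, b, f, v)
So the Tatasar cognate is 'zirohik'.

zirohik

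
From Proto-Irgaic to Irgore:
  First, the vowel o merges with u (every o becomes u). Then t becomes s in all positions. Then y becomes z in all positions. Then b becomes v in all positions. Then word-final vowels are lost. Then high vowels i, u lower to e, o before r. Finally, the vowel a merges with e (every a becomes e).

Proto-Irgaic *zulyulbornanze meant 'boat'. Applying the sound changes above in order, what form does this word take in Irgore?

zulzulvornenz

Irgore: *zulyulbornanze
  zulyulbornanze → zulyulburnanze   [vowel merger]
  zulyulburnanze (rule 2 does not apply)
  zulyulburnanze → zulzulburnanze   [unconditioned shift]
  zulzulburnanze → zulzulvurnanze   [unconditioned shift]
  zulzulvurnanze → zulzulvurnanz   [apocope]
  zulzulvurnanz → zulzulvornanz   [pre-rhotic lowering]
  zulzulvornanz → zulzulvornenz   [vowel merger]
  giving Irgore zulzulvornenz.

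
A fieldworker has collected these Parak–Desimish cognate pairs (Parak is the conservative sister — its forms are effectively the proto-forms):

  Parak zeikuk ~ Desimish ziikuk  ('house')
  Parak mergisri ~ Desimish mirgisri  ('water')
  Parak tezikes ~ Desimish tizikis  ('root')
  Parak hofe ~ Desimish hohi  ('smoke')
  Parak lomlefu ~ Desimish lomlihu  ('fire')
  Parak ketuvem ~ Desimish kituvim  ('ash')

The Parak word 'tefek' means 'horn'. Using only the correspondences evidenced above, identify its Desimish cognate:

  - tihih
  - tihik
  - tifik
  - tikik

tihik

lomlefu ~ lomlihu — Parak e corresponds to Desimish i after a consonant, before a labial obstruent.
hofe ~ hohi — Parak f corresponds to Desimish h between vowels (before a front vowel).
tezikes ~ tizikis, ketuvem ~ kituvim — Parak e corresponds to Desimish i after a consonant, before a consonant other than r, m, n, p, b, f, v.
Applying these to Parak 'tefek':
  tefek → tifek   (e→i after a consonant, before a labial obstruent)
  tifek → tihek   (f→h between vowels (before a front vowel))
  tihek → tihik   (e→i after a consonant, before a consonant other than r, m, n, p, b, f, v)
So the Desimish cognate is 'tihik'.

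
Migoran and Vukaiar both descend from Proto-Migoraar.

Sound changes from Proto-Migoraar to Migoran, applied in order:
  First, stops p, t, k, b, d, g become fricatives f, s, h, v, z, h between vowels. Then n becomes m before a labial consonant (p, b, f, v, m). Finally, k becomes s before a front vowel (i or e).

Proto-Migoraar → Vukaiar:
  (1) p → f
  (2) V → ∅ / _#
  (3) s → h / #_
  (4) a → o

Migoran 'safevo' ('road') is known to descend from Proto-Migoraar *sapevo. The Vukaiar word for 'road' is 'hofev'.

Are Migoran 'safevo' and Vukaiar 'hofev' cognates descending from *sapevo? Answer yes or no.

yes

Derive the expected Vukaiar reflex of *sapevo:
Vukaiar: *sapevo
  sapevo → safevo   [unconditioned shift]
  safevo → safev   [apocope]
  safev → hafev   [debuccalisation]
  hafev → hofev   [vowel merger]
  giving Vukaiar hofev.
Vukaiar 'hofev' matches the regular reflex exactly, so the pair is cognate.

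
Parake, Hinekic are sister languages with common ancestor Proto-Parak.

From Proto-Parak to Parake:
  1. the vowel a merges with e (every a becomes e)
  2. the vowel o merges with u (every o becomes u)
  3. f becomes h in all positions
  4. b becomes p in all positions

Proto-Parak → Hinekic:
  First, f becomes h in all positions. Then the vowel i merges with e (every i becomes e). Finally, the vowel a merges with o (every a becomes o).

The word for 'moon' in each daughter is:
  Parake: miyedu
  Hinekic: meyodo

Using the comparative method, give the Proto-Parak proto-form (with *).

Position 2: Parake has i, Hinekic has e. Parake preserves i here (none of its changes turn any other segment into i), so the proto-segment is *i.
Position 4: Parake has e, Hinekic has o. Taking the neighbouring segments as reconstructed: Parake e could go back to *a or *e; Hinekic o could go back to *a or *o — the one source consistent with every daughter is *a.
Position 6: Parake has u, Hinekic has o. Taking the neighbouring segments as reconstructed: Parake u could go back to *o or *u; Hinekic o could go back to *a or *o — the one source consistent with every daughter is *o.
Verify the candidate proto-form against each daughter:
Parake: *miyado > miyedo > miyedu  (by vowel merger, vowel merger)
Hinekic: start from *miyado.
  rule 1: no change — miyado
  rule 2 (vowel merger): miyado → meyado
  rule 3 (vowel merger): meyado → meyodo
  ⇒ Hinekic meyodo
Only *miyado yields all of Parake miyedu, Hinekic meyodo.

*miyado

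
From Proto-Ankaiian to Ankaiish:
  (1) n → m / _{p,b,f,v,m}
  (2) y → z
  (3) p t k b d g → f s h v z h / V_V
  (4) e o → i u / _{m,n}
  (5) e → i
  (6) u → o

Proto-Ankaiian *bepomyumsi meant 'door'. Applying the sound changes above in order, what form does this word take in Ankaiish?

bifomzomsi

Ankaiish: *bepomyumsi > bepomzumsi > befomzumsi > befumzumsi > bifumzumsi > bifomzomsi  (by unconditioned shift, intervocalic lenition, pre-nasal raising, vowel merger, vowel merger)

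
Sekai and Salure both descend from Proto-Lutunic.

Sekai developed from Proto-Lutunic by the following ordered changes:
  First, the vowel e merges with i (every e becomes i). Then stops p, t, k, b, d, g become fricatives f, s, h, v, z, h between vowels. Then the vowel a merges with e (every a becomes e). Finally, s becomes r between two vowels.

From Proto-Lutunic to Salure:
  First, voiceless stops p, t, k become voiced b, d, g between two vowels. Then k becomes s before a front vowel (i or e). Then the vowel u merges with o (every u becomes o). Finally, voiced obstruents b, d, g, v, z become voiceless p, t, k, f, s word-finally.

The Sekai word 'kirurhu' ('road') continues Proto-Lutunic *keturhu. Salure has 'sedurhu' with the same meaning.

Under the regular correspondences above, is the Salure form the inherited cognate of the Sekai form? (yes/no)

no

Derive the expected Salure reflex of *keturhu:
Salure: *keturhu
  keturhu → kedurhu   [intervocalic voicing]
  kedurhu → sedurhu   [palatalisation]
  sedurhu → sedorho   [vowel merger]
  sedorho (rule 4 does not apply)
  giving Salure sedorho.
The regular Salure reflex would be 'sedorho', but the attested form is 'sedurhu'. The correspondence is irregular, so they are not cognates (the Salure form has a different source).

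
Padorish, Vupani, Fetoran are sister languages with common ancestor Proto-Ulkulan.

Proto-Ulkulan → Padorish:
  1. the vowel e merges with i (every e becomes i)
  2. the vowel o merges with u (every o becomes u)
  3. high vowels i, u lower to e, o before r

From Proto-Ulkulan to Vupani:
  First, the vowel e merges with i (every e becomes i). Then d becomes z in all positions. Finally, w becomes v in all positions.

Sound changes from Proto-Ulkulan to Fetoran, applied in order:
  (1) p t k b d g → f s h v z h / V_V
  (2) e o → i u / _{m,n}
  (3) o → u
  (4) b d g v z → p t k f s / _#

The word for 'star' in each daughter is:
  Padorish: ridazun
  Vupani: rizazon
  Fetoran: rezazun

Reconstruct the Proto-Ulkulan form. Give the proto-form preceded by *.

*redazon

Position 6: Padorish has u, Vupani has o, Fetoran has u. Vupani preserves o here (none of its changes turn any other segment into o), so the proto-segment is *o.
Position 3: Padorish has d, Vupani has z, Fetoran has z. Padorish preserves d here (none of its changes turn any other segment into d), so the proto-segment is *d.
Verify the candidate proto-form against each daughter:
Padorish: start from *redazon.
  rule 1 (vowel merger): redazon → ridazon
  rule 2 (vowel merger): ridazon → ridazun
  rule 3: no change — ridazun
  ⇒ Padorish ridazun
Vupani: *redazon
  redazon → ridazon   [vowel merger]
  ridazon → rizazon   [unconditioned shift]
  rizazon (rule 3 does not apply)
  giving Vupani rizazon.
Fetoran: *redazon > rezazon > rezazun  (by intervocalic lenition, pre-nasal raising)
*redazon is the unique common source.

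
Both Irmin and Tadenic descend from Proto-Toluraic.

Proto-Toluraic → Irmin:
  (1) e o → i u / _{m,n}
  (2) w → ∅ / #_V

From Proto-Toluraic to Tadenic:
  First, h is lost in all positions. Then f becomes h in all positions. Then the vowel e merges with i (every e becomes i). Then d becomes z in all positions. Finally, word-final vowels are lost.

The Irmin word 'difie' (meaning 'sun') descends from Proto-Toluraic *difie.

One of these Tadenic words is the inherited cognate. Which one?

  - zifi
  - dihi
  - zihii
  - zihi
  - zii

zihi

Tadenic: *difie > dihie > dihii > zihii > zihi  (by unconditioned shift, vowel merger, unconditioned shift, apocope)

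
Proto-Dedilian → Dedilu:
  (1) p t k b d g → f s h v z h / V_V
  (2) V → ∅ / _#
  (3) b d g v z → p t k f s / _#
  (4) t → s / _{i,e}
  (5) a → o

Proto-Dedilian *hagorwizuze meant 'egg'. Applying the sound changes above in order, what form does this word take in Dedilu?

Dedilu: *hagorwizuze > hahorwizuze > hahorwizuz > hahorwizus > hohorwizus  (by intervocalic lenition, apocope, final devoicing, vowel merger)

hohorwizus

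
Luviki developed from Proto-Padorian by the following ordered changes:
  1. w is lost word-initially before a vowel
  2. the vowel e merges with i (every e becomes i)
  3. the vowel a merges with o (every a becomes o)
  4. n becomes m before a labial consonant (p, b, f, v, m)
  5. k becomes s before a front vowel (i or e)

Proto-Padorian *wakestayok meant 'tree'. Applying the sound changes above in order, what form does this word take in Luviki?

osistoyok

Luviki: start from *wakestayok.
  rule 1 (glide loss): wakestayok → akestayok
  rule 2 (vowel merger): akestayok → akistayok
  rule 3 (vowel merger): akistayok → okistoyok
  rule 4: no change — okistoyok
  rule 5 (palatalisation): okistoyok → osistoyok
  ⇒ Luviki osistoyok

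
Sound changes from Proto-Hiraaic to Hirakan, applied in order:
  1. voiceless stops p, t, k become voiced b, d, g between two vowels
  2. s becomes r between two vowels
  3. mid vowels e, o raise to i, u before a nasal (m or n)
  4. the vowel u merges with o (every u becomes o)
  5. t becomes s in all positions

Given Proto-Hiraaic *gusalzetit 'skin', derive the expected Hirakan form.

goralzedis

Hirakan: *gusalzetit
  gusalzetit → gusalzedit   [intervocalic voicing]
  gusalzedit → guralzedit   [rhotacism]
  guralzedit (rule 3 does not apply)
  guralzedit → goralzedit   [vowel merger]
  goralzedit → goralzedis   [unconditioned shift]
  giving Hirakan goralzedis.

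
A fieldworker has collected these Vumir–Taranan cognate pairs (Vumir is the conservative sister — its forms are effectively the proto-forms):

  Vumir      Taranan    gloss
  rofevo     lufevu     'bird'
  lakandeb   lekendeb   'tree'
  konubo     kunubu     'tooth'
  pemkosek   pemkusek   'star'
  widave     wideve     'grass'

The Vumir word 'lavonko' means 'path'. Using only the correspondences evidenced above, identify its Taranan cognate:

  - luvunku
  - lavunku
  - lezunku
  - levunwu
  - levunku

levunku

widave ~ wideve — Vumir a corresponds to Taranan e after a consonant, before a labial obstruent.
konubo ~ kunubu — Vumir o corresponds to Taranan u after a consonant, before a nasal.
rofevo ~ lufevu, konubo ~ kunubu — Vumir o corresponds to Taranan u word-finally.
Applying these to Vumir 'lavonko':
  lavonko → levonko   (a→e after a consonant, before a labial obstruent)
  levonko → levunko   (o→u after a consonant, before a nasal)
  levunko → levunku   (o→u word-finally)
So the Taranan cognate is 'levunku'.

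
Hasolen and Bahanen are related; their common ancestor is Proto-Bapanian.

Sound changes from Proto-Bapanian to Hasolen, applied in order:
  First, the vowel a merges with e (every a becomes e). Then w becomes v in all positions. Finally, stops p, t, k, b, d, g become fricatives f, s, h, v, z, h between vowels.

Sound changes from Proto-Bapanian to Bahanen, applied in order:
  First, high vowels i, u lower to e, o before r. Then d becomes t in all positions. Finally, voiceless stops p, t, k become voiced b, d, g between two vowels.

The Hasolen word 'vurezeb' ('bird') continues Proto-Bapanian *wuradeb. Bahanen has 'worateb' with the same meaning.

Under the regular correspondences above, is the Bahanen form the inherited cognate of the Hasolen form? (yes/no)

Derive the expected Bahanen reflex of *wuradeb:
Bahanen: start from *wuradeb.
  rule 1 (pre-rhotic lowering): wuradeb → woradeb
  rule 2 (unconditioned shift): woradeb → worateb
  rule 3 (intervocalic voicing): worateb → woradeb
  ⇒ Bahanen woradeb
The regular Bahanen reflex would be 'woradeb', but the attested form is 'worateb'. The correspondence is irregular, so they are not cognates (the Bahanen form has a different source).

no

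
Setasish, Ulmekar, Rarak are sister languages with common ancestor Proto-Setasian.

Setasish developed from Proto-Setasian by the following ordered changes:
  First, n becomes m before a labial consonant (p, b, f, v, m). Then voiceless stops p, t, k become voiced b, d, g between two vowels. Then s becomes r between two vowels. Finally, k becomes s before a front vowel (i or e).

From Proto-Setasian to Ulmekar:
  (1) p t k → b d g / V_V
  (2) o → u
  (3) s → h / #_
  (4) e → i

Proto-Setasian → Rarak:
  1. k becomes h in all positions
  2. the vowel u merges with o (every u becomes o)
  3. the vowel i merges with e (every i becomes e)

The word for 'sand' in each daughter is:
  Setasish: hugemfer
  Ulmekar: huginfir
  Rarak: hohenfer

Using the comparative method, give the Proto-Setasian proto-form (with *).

Position 3: Setasish has g, Ulmekar has g, Rarak has h. Taking the neighbouring segments as reconstructed: Setasish g could go back to *k or *g; Ulmekar g could go back to *k or *g; Rarak h could go back to *k or *h — the one source consistent with every daughter is *k.
Position 4: Setasish has e, Ulmekar has i, Rarak has e. Setasish preserves e here (none of its changes turn any other segment into e), so the proto-segment is *e.
Position 2: Setasish has u, Ulmekar has u, Rarak has o. Setasish preserves u here (none of its changes turn any other segment into u), so the proto-segment is *u.
This points to *hukenfer. Verify forward in each daughter:
Setasish: *hukenfer
  hukenfer → hukemfer   [nasal place assimilation]
  hukemfer → hugemfer   [intervocalic voicing]
  hugemfer (rule 3 does not apply)
  hugemfer (rule 4 does not apply)
  giving Setasish hugemfer.
Ulmekar: *hukenfer
  hukenfer → hugenfer   [intervocalic voicing]
  hugenfer (rule 2 does not apply)
  hugenfer (rule 3 does not apply)
  hugenfer → huginfir   [vowel merger]
  giving Ulmekar huginfir.
Rarak: start from *hukenfer.
  rule 1 (unconditioned shift): hukenfer → huhenfer
  rule 2 (vowel merger): huhenfer → hohenfer
  rule 3: no change — hohenfer
  ⇒ Rarak hohenfer
*hukenfer is the unique common source.

*hukenfer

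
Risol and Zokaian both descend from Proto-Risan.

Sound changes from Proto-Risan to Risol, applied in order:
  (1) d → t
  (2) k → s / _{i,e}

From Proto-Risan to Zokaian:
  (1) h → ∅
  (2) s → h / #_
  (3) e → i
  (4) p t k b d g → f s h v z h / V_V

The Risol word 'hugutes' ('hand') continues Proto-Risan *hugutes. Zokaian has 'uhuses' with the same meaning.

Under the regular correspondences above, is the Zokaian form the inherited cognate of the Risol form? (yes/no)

Derive the expected Zokaian reflex of *hugutes:
Zokaian: *hugutes
  hugutes → ugutes   [h-loss]
  ugutes (rule 2 does not apply)
  ugutes → ugutis   [vowel merger]
  ugutis → uhusis   [intervocalic lenition]
  giving Zokaian uhusis.
The regular Zokaian reflex would be 'uhusis', but the attested form is 'uhuses'. The correspondence is irregular, so they are not cognates (the Zokaian form has a different source).

no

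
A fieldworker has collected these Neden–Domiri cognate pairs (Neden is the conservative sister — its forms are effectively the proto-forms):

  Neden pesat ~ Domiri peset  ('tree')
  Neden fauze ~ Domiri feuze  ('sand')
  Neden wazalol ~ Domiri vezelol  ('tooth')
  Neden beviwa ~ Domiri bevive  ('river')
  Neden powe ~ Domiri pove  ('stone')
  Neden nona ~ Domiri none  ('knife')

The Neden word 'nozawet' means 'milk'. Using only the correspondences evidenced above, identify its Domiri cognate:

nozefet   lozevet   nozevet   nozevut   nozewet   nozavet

pesat ~ peset, wazalol ~ vezelol — Neden a corresponds to Domiri e after a consonant, before a consonant other than r, m, n, p, b, f, v.
powe ~ pove — Neden w corresponds to Domiri v between vowels (before a front vowel).
Applying these to Neden 'nozawet':
  nozawet → nozewet   (a→e after a consonant, before a consonant other than r, m, n, p, b, f, v)
  nozewet → nozevet   (w→v between vowels (before a front vowel))
So the Domiri cognate is 'nozevet'.

nozevet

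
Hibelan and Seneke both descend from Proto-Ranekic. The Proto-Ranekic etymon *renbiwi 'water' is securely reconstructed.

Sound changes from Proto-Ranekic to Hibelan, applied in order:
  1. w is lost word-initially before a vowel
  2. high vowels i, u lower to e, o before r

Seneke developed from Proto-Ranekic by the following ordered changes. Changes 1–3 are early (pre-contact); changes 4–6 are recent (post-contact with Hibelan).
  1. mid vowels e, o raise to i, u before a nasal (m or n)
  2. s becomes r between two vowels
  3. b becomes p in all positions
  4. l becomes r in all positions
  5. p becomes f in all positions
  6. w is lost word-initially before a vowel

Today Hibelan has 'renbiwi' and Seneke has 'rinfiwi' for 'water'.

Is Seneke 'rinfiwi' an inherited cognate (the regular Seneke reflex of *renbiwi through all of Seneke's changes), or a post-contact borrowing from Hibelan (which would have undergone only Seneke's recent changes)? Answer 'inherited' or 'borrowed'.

If inherited, *renbiwi would pass through all of Seneke's changes:
Seneke: *renbiwi
  renbiwi → rinbiwi   [pre-nasal raising]
  rinbiwi (rule 2 does not apply)
  rinbiwi → rinpiwi   [unconditioned shift]
  rinpiwi (rule 4 does not apply)
  rinpiwi → rinfiwi   [unconditioned shift]
  rinfiwi (rule 6 does not apply)
  giving Seneke rinfiwi.
If borrowed from Hibelan 'renbiwi' after the early changes, it would undergo only the recent ones:
  rule 4 (unconditioned shift): no change (renbiwi)
  rule 5 (unconditioned shift): no change (renbiwi)
  rule 6 (glide loss): no change (renbiwi)
  ⇒ as a loan: renbiwi
Seneke 'rinfiwi' matches the inherited outcome exactly, so it is an inherited cognate, not a loan.

inherited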